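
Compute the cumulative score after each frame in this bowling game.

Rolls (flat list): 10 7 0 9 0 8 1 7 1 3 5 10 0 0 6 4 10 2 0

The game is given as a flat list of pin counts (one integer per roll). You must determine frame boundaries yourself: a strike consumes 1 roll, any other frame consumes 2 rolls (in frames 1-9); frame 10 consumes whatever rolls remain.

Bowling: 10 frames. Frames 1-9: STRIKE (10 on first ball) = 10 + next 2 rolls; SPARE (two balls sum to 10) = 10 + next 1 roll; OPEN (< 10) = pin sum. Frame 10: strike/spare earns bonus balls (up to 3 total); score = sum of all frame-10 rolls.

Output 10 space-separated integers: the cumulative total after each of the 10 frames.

Answer: 17 24 33 42 50 58 68 68 88 100

Derivation:
Frame 1: STRIKE. 10 + next two rolls (7+0) = 17. Cumulative: 17
Frame 2: OPEN (7+0=7). Cumulative: 24
Frame 3: OPEN (9+0=9). Cumulative: 33
Frame 4: OPEN (8+1=9). Cumulative: 42
Frame 5: OPEN (7+1=8). Cumulative: 50
Frame 6: OPEN (3+5=8). Cumulative: 58
Frame 7: STRIKE. 10 + next two rolls (0+0) = 10. Cumulative: 68
Frame 8: OPEN (0+0=0). Cumulative: 68
Frame 9: SPARE (6+4=10). 10 + next roll (10) = 20. Cumulative: 88
Frame 10: STRIKE. Sum of all frame-10 rolls (10+2+0) = 12. Cumulative: 100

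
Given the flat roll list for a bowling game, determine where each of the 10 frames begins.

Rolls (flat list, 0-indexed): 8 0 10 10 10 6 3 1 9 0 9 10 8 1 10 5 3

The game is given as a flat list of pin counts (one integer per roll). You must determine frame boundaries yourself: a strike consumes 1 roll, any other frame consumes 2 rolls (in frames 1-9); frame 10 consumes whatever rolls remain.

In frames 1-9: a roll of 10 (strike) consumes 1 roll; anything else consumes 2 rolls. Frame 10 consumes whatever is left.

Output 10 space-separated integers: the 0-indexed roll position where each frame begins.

Answer: 0 2 3 4 5 7 9 11 12 14

Derivation:
Frame 1 starts at roll index 0: rolls=8,0 (sum=8), consumes 2 rolls
Frame 2 starts at roll index 2: roll=10 (strike), consumes 1 roll
Frame 3 starts at roll index 3: roll=10 (strike), consumes 1 roll
Frame 4 starts at roll index 4: roll=10 (strike), consumes 1 roll
Frame 5 starts at roll index 5: rolls=6,3 (sum=9), consumes 2 rolls
Frame 6 starts at roll index 7: rolls=1,9 (sum=10), consumes 2 rolls
Frame 7 starts at roll index 9: rolls=0,9 (sum=9), consumes 2 rolls
Frame 8 starts at roll index 11: roll=10 (strike), consumes 1 roll
Frame 9 starts at roll index 12: rolls=8,1 (sum=9), consumes 2 rolls
Frame 10 starts at roll index 14: 3 remaining rolls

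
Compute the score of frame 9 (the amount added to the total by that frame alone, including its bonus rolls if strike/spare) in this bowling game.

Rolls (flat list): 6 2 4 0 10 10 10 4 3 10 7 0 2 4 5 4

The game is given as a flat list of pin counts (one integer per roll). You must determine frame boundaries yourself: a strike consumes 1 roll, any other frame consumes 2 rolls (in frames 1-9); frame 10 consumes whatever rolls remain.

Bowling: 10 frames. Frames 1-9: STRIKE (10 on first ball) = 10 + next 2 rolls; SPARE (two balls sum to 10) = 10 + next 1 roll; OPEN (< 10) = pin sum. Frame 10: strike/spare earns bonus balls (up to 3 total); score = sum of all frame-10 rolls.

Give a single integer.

Answer: 6

Derivation:
Frame 1: OPEN (6+2=8). Cumulative: 8
Frame 2: OPEN (4+0=4). Cumulative: 12
Frame 3: STRIKE. 10 + next two rolls (10+10) = 30. Cumulative: 42
Frame 4: STRIKE. 10 + next two rolls (10+4) = 24. Cumulative: 66
Frame 5: STRIKE. 10 + next two rolls (4+3) = 17. Cumulative: 83
Frame 6: OPEN (4+3=7). Cumulative: 90
Frame 7: STRIKE. 10 + next two rolls (7+0) = 17. Cumulative: 107
Frame 8: OPEN (7+0=7). Cumulative: 114
Frame 9: OPEN (2+4=6). Cumulative: 120
Frame 10: OPEN. Sum of all frame-10 rolls (5+4) = 9. Cumulative: 129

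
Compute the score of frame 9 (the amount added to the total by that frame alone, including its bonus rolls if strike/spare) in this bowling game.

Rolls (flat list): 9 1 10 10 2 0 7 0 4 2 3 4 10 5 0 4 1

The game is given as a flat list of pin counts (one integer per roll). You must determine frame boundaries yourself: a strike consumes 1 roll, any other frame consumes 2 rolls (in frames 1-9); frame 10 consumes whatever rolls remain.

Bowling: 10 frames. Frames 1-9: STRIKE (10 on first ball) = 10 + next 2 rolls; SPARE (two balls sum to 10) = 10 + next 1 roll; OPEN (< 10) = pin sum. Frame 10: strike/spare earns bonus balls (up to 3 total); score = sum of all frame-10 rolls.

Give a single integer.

Answer: 5

Derivation:
Frame 1: SPARE (9+1=10). 10 + next roll (10) = 20. Cumulative: 20
Frame 2: STRIKE. 10 + next two rolls (10+2) = 22. Cumulative: 42
Frame 3: STRIKE. 10 + next two rolls (2+0) = 12. Cumulative: 54
Frame 4: OPEN (2+0=2). Cumulative: 56
Frame 5: OPEN (7+0=7). Cumulative: 63
Frame 6: OPEN (4+2=6). Cumulative: 69
Frame 7: OPEN (3+4=7). Cumulative: 76
Frame 8: STRIKE. 10 + next two rolls (5+0) = 15. Cumulative: 91
Frame 9: OPEN (5+0=5). Cumulative: 96
Frame 10: OPEN. Sum of all frame-10 rolls (4+1) = 5. Cumulative: 101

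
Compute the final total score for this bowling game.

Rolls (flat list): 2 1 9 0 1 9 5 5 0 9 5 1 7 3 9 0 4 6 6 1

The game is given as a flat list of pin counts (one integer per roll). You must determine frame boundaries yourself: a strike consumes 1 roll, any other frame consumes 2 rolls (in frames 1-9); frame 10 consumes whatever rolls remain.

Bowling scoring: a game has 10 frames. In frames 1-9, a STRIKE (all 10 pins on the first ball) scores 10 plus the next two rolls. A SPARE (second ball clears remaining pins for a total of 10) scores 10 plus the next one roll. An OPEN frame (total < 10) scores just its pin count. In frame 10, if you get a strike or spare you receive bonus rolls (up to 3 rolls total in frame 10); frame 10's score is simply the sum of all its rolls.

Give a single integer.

Frame 1: OPEN (2+1=3). Cumulative: 3
Frame 2: OPEN (9+0=9). Cumulative: 12
Frame 3: SPARE (1+9=10). 10 + next roll (5) = 15. Cumulative: 27
Frame 4: SPARE (5+5=10). 10 + next roll (0) = 10. Cumulative: 37
Frame 5: OPEN (0+9=9). Cumulative: 46
Frame 6: OPEN (5+1=6). Cumulative: 52
Frame 7: SPARE (7+3=10). 10 + next roll (9) = 19. Cumulative: 71
Frame 8: OPEN (9+0=9). Cumulative: 80
Frame 9: SPARE (4+6=10). 10 + next roll (6) = 16. Cumulative: 96
Frame 10: OPEN. Sum of all frame-10 rolls (6+1) = 7. Cumulative: 103

Answer: 103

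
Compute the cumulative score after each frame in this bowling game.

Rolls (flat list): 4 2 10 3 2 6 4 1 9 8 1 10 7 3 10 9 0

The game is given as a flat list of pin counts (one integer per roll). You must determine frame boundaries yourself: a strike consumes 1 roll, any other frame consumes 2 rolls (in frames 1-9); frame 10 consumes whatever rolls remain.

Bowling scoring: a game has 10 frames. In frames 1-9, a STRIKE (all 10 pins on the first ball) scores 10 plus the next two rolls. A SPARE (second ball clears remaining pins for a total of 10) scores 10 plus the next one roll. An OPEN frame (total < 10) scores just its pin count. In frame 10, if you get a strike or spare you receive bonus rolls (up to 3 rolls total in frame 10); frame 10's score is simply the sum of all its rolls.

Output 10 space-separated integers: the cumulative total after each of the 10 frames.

Answer: 6 21 26 37 55 64 84 104 123 132

Derivation:
Frame 1: OPEN (4+2=6). Cumulative: 6
Frame 2: STRIKE. 10 + next two rolls (3+2) = 15. Cumulative: 21
Frame 3: OPEN (3+2=5). Cumulative: 26
Frame 4: SPARE (6+4=10). 10 + next roll (1) = 11. Cumulative: 37
Frame 5: SPARE (1+9=10). 10 + next roll (8) = 18. Cumulative: 55
Frame 6: OPEN (8+1=9). Cumulative: 64
Frame 7: STRIKE. 10 + next two rolls (7+3) = 20. Cumulative: 84
Frame 8: SPARE (7+3=10). 10 + next roll (10) = 20. Cumulative: 104
Frame 9: STRIKE. 10 + next two rolls (9+0) = 19. Cumulative: 123
Frame 10: OPEN. Sum of all frame-10 rolls (9+0) = 9. Cumulative: 132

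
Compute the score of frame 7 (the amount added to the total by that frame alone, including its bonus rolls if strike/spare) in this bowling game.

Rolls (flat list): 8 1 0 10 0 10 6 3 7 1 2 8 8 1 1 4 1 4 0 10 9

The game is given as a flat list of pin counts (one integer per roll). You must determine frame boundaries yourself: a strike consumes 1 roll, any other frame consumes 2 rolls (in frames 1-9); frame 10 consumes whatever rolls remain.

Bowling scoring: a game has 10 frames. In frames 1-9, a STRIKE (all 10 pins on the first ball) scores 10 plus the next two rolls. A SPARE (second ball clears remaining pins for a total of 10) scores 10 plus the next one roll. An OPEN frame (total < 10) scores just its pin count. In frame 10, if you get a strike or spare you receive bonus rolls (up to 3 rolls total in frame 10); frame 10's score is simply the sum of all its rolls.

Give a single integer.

Answer: 9

Derivation:
Frame 1: OPEN (8+1=9). Cumulative: 9
Frame 2: SPARE (0+10=10). 10 + next roll (0) = 10. Cumulative: 19
Frame 3: SPARE (0+10=10). 10 + next roll (6) = 16. Cumulative: 35
Frame 4: OPEN (6+3=9). Cumulative: 44
Frame 5: OPEN (7+1=8). Cumulative: 52
Frame 6: SPARE (2+8=10). 10 + next roll (8) = 18. Cumulative: 70
Frame 7: OPEN (8+1=9). Cumulative: 79
Frame 8: OPEN (1+4=5). Cumulative: 84
Frame 9: OPEN (1+4=5). Cumulative: 89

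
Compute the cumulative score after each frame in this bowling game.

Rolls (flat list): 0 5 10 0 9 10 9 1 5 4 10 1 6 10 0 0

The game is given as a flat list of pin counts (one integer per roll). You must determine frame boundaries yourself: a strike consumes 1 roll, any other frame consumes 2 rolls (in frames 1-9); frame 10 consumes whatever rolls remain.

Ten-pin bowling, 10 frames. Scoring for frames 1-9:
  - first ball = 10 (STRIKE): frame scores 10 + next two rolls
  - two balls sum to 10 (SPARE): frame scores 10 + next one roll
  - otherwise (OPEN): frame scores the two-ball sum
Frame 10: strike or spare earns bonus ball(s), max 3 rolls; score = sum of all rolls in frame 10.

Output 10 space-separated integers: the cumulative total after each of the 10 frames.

Answer: 5 24 33 53 68 77 94 101 111 111

Derivation:
Frame 1: OPEN (0+5=5). Cumulative: 5
Frame 2: STRIKE. 10 + next two rolls (0+9) = 19. Cumulative: 24
Frame 3: OPEN (0+9=9). Cumulative: 33
Frame 4: STRIKE. 10 + next two rolls (9+1) = 20. Cumulative: 53
Frame 5: SPARE (9+1=10). 10 + next roll (5) = 15. Cumulative: 68
Frame 6: OPEN (5+4=9). Cumulative: 77
Frame 7: STRIKE. 10 + next two rolls (1+6) = 17. Cumulative: 94
Frame 8: OPEN (1+6=7). Cumulative: 101
Frame 9: STRIKE. 10 + next two rolls (0+0) = 10. Cumulative: 111
Frame 10: OPEN. Sum of all frame-10 rolls (0+0) = 0. Cumulative: 111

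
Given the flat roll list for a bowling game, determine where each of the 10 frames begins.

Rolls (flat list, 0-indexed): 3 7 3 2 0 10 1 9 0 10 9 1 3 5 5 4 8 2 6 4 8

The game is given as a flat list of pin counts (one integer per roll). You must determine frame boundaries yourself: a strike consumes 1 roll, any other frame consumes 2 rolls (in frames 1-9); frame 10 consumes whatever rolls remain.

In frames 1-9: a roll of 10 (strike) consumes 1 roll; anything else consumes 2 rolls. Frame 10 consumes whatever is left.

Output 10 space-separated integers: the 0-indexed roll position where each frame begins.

Frame 1 starts at roll index 0: rolls=3,7 (sum=10), consumes 2 rolls
Frame 2 starts at roll index 2: rolls=3,2 (sum=5), consumes 2 rolls
Frame 3 starts at roll index 4: rolls=0,10 (sum=10), consumes 2 rolls
Frame 4 starts at roll index 6: rolls=1,9 (sum=10), consumes 2 rolls
Frame 5 starts at roll index 8: rolls=0,10 (sum=10), consumes 2 rolls
Frame 6 starts at roll index 10: rolls=9,1 (sum=10), consumes 2 rolls
Frame 7 starts at roll index 12: rolls=3,5 (sum=8), consumes 2 rolls
Frame 8 starts at roll index 14: rolls=5,4 (sum=9), consumes 2 rolls
Frame 9 starts at roll index 16: rolls=8,2 (sum=10), consumes 2 rolls
Frame 10 starts at roll index 18: 3 remaining rolls

Answer: 0 2 4 6 8 10 12 14 16 18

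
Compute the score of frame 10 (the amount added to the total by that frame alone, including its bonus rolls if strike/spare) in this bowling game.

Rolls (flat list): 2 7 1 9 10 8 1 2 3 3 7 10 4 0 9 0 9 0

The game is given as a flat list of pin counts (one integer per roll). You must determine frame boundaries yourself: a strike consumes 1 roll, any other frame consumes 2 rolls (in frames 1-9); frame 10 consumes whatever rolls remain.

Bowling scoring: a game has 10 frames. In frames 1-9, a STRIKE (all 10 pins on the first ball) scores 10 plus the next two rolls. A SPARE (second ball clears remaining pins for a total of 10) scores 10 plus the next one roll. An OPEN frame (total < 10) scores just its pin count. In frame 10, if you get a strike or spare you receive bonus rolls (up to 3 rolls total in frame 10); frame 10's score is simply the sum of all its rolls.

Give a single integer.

Frame 1: OPEN (2+7=9). Cumulative: 9
Frame 2: SPARE (1+9=10). 10 + next roll (10) = 20. Cumulative: 29
Frame 3: STRIKE. 10 + next two rolls (8+1) = 19. Cumulative: 48
Frame 4: OPEN (8+1=9). Cumulative: 57
Frame 5: OPEN (2+3=5). Cumulative: 62
Frame 6: SPARE (3+7=10). 10 + next roll (10) = 20. Cumulative: 82
Frame 7: STRIKE. 10 + next two rolls (4+0) = 14. Cumulative: 96
Frame 8: OPEN (4+0=4). Cumulative: 100
Frame 9: OPEN (9+0=9). Cumulative: 109
Frame 10: OPEN. Sum of all frame-10 rolls (9+0) = 9. Cumulative: 118

Answer: 9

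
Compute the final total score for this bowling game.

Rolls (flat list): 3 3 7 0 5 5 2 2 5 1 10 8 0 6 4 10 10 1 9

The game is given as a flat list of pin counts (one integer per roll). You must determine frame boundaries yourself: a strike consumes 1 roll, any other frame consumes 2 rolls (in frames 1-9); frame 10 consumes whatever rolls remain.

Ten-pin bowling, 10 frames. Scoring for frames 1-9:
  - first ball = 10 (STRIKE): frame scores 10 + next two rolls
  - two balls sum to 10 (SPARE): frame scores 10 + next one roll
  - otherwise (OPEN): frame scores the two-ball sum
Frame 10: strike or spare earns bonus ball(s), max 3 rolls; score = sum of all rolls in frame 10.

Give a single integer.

Answer: 122

Derivation:
Frame 1: OPEN (3+3=6). Cumulative: 6
Frame 2: OPEN (7+0=7). Cumulative: 13
Frame 3: SPARE (5+5=10). 10 + next roll (2) = 12. Cumulative: 25
Frame 4: OPEN (2+2=4). Cumulative: 29
Frame 5: OPEN (5+1=6). Cumulative: 35
Frame 6: STRIKE. 10 + next two rolls (8+0) = 18. Cumulative: 53
Frame 7: OPEN (8+0=8). Cumulative: 61
Frame 8: SPARE (6+4=10). 10 + next roll (10) = 20. Cumulative: 81
Frame 9: STRIKE. 10 + next two rolls (10+1) = 21. Cumulative: 102
Frame 10: STRIKE. Sum of all frame-10 rolls (10+1+9) = 20. Cumulative: 122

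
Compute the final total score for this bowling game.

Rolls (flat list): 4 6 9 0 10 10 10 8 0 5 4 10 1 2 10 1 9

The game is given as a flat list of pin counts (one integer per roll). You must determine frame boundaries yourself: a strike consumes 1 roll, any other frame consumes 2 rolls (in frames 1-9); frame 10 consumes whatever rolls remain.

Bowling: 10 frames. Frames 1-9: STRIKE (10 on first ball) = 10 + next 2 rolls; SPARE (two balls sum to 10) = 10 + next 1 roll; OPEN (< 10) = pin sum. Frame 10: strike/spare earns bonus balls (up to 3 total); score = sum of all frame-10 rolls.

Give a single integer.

Answer: 157

Derivation:
Frame 1: SPARE (4+6=10). 10 + next roll (9) = 19. Cumulative: 19
Frame 2: OPEN (9+0=9). Cumulative: 28
Frame 3: STRIKE. 10 + next two rolls (10+10) = 30. Cumulative: 58
Frame 4: STRIKE. 10 + next two rolls (10+8) = 28. Cumulative: 86
Frame 5: STRIKE. 10 + next two rolls (8+0) = 18. Cumulative: 104
Frame 6: OPEN (8+0=8). Cumulative: 112
Frame 7: OPEN (5+4=9). Cumulative: 121
Frame 8: STRIKE. 10 + next two rolls (1+2) = 13. Cumulative: 134
Frame 9: OPEN (1+2=3). Cumulative: 137
Frame 10: STRIKE. Sum of all frame-10 rolls (10+1+9) = 20. Cumulative: 157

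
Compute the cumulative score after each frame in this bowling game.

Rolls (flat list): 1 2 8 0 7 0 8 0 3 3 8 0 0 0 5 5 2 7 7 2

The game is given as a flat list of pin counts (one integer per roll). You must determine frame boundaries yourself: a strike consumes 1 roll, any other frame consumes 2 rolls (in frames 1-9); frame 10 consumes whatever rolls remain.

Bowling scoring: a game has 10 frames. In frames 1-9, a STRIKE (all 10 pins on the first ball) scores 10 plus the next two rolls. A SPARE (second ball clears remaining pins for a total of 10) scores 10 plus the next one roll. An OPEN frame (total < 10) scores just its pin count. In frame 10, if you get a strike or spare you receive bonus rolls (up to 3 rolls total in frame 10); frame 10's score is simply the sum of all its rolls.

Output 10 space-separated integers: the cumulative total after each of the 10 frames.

Frame 1: OPEN (1+2=3). Cumulative: 3
Frame 2: OPEN (8+0=8). Cumulative: 11
Frame 3: OPEN (7+0=7). Cumulative: 18
Frame 4: OPEN (8+0=8). Cumulative: 26
Frame 5: OPEN (3+3=6). Cumulative: 32
Frame 6: OPEN (8+0=8). Cumulative: 40
Frame 7: OPEN (0+0=0). Cumulative: 40
Frame 8: SPARE (5+5=10). 10 + next roll (2) = 12. Cumulative: 52
Frame 9: OPEN (2+7=9). Cumulative: 61
Frame 10: OPEN. Sum of all frame-10 rolls (7+2) = 9. Cumulative: 70

Answer: 3 11 18 26 32 40 40 52 61 70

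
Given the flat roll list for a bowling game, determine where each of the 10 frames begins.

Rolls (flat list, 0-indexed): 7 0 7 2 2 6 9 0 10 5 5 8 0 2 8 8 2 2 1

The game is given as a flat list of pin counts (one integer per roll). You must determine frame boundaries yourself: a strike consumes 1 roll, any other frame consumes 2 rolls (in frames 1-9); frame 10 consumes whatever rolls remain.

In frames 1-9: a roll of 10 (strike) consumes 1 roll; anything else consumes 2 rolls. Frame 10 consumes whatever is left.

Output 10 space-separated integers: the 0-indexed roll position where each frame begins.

Answer: 0 2 4 6 8 9 11 13 15 17

Derivation:
Frame 1 starts at roll index 0: rolls=7,0 (sum=7), consumes 2 rolls
Frame 2 starts at roll index 2: rolls=7,2 (sum=9), consumes 2 rolls
Frame 3 starts at roll index 4: rolls=2,6 (sum=8), consumes 2 rolls
Frame 4 starts at roll index 6: rolls=9,0 (sum=9), consumes 2 rolls
Frame 5 starts at roll index 8: roll=10 (strike), consumes 1 roll
Frame 6 starts at roll index 9: rolls=5,5 (sum=10), consumes 2 rolls
Frame 7 starts at roll index 11: rolls=8,0 (sum=8), consumes 2 rolls
Frame 8 starts at roll index 13: rolls=2,8 (sum=10), consumes 2 rolls
Frame 9 starts at roll index 15: rolls=8,2 (sum=10), consumes 2 rolls
Frame 10 starts at roll index 17: 2 remaining rolls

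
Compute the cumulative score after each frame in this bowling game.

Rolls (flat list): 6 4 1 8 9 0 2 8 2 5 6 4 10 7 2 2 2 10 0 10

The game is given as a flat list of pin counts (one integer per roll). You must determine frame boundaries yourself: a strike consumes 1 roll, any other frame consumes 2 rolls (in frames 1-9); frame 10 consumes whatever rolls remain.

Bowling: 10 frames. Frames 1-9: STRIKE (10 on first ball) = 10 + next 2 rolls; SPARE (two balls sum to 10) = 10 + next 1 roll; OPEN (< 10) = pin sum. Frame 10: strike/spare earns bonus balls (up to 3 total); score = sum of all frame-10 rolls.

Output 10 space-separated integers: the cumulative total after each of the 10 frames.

Answer: 11 20 29 41 48 68 87 96 100 120

Derivation:
Frame 1: SPARE (6+4=10). 10 + next roll (1) = 11. Cumulative: 11
Frame 2: OPEN (1+8=9). Cumulative: 20
Frame 3: OPEN (9+0=9). Cumulative: 29
Frame 4: SPARE (2+8=10). 10 + next roll (2) = 12. Cumulative: 41
Frame 5: OPEN (2+5=7). Cumulative: 48
Frame 6: SPARE (6+4=10). 10 + next roll (10) = 20. Cumulative: 68
Frame 7: STRIKE. 10 + next two rolls (7+2) = 19. Cumulative: 87
Frame 8: OPEN (7+2=9). Cumulative: 96
Frame 9: OPEN (2+2=4). Cumulative: 100
Frame 10: STRIKE. Sum of all frame-10 rolls (10+0+10) = 20. Cumulative: 120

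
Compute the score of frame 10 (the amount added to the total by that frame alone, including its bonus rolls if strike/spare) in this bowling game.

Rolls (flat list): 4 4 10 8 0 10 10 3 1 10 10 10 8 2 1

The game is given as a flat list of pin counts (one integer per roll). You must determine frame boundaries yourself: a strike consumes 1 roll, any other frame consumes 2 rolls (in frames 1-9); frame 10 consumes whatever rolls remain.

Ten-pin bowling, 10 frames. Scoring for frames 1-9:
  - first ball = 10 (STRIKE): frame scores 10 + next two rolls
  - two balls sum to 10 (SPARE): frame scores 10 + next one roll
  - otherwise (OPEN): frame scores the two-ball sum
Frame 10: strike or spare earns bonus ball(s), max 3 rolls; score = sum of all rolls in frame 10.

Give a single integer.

Frame 1: OPEN (4+4=8). Cumulative: 8
Frame 2: STRIKE. 10 + next two rolls (8+0) = 18. Cumulative: 26
Frame 3: OPEN (8+0=8). Cumulative: 34
Frame 4: STRIKE. 10 + next two rolls (10+3) = 23. Cumulative: 57
Frame 5: STRIKE. 10 + next two rolls (3+1) = 14. Cumulative: 71
Frame 6: OPEN (3+1=4). Cumulative: 75
Frame 7: STRIKE. 10 + next two rolls (10+10) = 30. Cumulative: 105
Frame 8: STRIKE. 10 + next two rolls (10+8) = 28. Cumulative: 133
Frame 9: STRIKE. 10 + next two rolls (8+2) = 20. Cumulative: 153
Frame 10: SPARE. Sum of all frame-10 rolls (8+2+1) = 11. Cumulative: 164

Answer: 11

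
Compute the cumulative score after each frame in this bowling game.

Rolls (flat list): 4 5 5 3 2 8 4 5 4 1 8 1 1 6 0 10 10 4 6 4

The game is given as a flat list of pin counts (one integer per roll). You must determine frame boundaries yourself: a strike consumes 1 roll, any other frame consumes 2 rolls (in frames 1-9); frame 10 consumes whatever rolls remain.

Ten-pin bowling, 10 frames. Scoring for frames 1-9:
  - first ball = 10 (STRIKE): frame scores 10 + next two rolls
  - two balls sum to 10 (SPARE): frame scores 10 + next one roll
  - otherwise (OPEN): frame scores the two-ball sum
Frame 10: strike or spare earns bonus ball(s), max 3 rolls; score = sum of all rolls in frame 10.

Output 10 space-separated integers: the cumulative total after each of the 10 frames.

Answer: 9 17 31 40 45 54 61 81 101 115

Derivation:
Frame 1: OPEN (4+5=9). Cumulative: 9
Frame 2: OPEN (5+3=8). Cumulative: 17
Frame 3: SPARE (2+8=10). 10 + next roll (4) = 14. Cumulative: 31
Frame 4: OPEN (4+5=9). Cumulative: 40
Frame 5: OPEN (4+1=5). Cumulative: 45
Frame 6: OPEN (8+1=9). Cumulative: 54
Frame 7: OPEN (1+6=7). Cumulative: 61
Frame 8: SPARE (0+10=10). 10 + next roll (10) = 20. Cumulative: 81
Frame 9: STRIKE. 10 + next two rolls (4+6) = 20. Cumulative: 101
Frame 10: SPARE. Sum of all frame-10 rolls (4+6+4) = 14. Cumulative: 115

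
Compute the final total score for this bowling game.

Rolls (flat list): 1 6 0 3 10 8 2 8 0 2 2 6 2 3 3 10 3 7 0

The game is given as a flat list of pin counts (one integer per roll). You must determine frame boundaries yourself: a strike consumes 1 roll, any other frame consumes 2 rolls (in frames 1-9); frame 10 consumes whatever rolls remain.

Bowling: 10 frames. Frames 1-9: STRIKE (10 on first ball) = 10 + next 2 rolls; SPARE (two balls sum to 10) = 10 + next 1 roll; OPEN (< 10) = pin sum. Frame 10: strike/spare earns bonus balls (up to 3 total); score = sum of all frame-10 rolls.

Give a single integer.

Answer: 104

Derivation:
Frame 1: OPEN (1+6=7). Cumulative: 7
Frame 2: OPEN (0+3=3). Cumulative: 10
Frame 3: STRIKE. 10 + next two rolls (8+2) = 20. Cumulative: 30
Frame 4: SPARE (8+2=10). 10 + next roll (8) = 18. Cumulative: 48
Frame 5: OPEN (8+0=8). Cumulative: 56
Frame 6: OPEN (2+2=4). Cumulative: 60
Frame 7: OPEN (6+2=8). Cumulative: 68
Frame 8: OPEN (3+3=6). Cumulative: 74
Frame 9: STRIKE. 10 + next two rolls (3+7) = 20. Cumulative: 94
Frame 10: SPARE. Sum of all frame-10 rolls (3+7+0) = 10. Cumulative: 104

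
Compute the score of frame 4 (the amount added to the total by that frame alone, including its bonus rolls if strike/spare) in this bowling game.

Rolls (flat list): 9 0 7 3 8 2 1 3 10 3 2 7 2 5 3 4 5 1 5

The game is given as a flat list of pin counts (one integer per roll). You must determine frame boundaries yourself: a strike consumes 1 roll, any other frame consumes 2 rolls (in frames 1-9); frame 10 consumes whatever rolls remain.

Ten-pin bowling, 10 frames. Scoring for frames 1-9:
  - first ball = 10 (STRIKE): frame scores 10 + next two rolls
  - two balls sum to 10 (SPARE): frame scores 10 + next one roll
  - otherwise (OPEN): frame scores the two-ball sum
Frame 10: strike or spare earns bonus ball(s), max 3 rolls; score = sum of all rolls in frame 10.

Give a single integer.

Frame 1: OPEN (9+0=9). Cumulative: 9
Frame 2: SPARE (7+3=10). 10 + next roll (8) = 18. Cumulative: 27
Frame 3: SPARE (8+2=10). 10 + next roll (1) = 11. Cumulative: 38
Frame 4: OPEN (1+3=4). Cumulative: 42
Frame 5: STRIKE. 10 + next two rolls (3+2) = 15. Cumulative: 57
Frame 6: OPEN (3+2=5). Cumulative: 62

Answer: 4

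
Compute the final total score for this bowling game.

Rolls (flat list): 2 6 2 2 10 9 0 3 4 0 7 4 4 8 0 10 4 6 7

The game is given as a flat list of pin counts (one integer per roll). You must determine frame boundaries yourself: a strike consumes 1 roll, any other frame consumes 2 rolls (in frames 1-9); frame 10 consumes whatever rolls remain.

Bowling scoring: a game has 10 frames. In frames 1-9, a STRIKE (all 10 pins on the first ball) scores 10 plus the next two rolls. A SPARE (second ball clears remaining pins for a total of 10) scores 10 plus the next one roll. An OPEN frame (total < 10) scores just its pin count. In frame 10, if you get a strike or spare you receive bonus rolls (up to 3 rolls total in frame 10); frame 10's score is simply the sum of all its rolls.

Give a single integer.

Frame 1: OPEN (2+6=8). Cumulative: 8
Frame 2: OPEN (2+2=4). Cumulative: 12
Frame 3: STRIKE. 10 + next two rolls (9+0) = 19. Cumulative: 31
Frame 4: OPEN (9+0=9). Cumulative: 40
Frame 5: OPEN (3+4=7). Cumulative: 47
Frame 6: OPEN (0+7=7). Cumulative: 54
Frame 7: OPEN (4+4=8). Cumulative: 62
Frame 8: OPEN (8+0=8). Cumulative: 70
Frame 9: STRIKE. 10 + next two rolls (4+6) = 20. Cumulative: 90
Frame 10: SPARE. Sum of all frame-10 rolls (4+6+7) = 17. Cumulative: 107

Answer: 107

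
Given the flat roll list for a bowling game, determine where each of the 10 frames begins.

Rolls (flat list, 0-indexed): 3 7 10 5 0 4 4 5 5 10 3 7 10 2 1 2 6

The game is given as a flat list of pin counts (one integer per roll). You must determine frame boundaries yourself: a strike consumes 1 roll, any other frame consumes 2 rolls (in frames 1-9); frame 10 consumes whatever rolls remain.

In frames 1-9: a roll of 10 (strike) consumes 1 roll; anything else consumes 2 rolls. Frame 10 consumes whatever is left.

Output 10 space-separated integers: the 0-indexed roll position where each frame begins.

Answer: 0 2 3 5 7 9 10 12 13 15

Derivation:
Frame 1 starts at roll index 0: rolls=3,7 (sum=10), consumes 2 rolls
Frame 2 starts at roll index 2: roll=10 (strike), consumes 1 roll
Frame 3 starts at roll index 3: rolls=5,0 (sum=5), consumes 2 rolls
Frame 4 starts at roll index 5: rolls=4,4 (sum=8), consumes 2 rolls
Frame 5 starts at roll index 7: rolls=5,5 (sum=10), consumes 2 rolls
Frame 6 starts at roll index 9: roll=10 (strike), consumes 1 roll
Frame 7 starts at roll index 10: rolls=3,7 (sum=10), consumes 2 rolls
Frame 8 starts at roll index 12: roll=10 (strike), consumes 1 roll
Frame 9 starts at roll index 13: rolls=2,1 (sum=3), consumes 2 rolls
Frame 10 starts at roll index 15: 2 remaining rolls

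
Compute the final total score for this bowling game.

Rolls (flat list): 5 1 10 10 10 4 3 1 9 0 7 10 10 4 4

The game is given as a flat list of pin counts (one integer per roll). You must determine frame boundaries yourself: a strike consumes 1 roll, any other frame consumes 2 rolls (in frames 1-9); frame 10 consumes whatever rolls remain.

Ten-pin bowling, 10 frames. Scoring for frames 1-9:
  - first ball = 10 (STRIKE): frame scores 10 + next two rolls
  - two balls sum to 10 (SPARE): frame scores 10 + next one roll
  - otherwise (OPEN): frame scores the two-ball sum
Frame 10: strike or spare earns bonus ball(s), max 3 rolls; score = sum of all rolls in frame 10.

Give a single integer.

Frame 1: OPEN (5+1=6). Cumulative: 6
Frame 2: STRIKE. 10 + next two rolls (10+10) = 30. Cumulative: 36
Frame 3: STRIKE. 10 + next two rolls (10+4) = 24. Cumulative: 60
Frame 4: STRIKE. 10 + next two rolls (4+3) = 17. Cumulative: 77
Frame 5: OPEN (4+3=7). Cumulative: 84
Frame 6: SPARE (1+9=10). 10 + next roll (0) = 10. Cumulative: 94
Frame 7: OPEN (0+7=7). Cumulative: 101
Frame 8: STRIKE. 10 + next two rolls (10+4) = 24. Cumulative: 125
Frame 9: STRIKE. 10 + next two rolls (4+4) = 18. Cumulative: 143
Frame 10: OPEN. Sum of all frame-10 rolls (4+4) = 8. Cumulative: 151

Answer: 151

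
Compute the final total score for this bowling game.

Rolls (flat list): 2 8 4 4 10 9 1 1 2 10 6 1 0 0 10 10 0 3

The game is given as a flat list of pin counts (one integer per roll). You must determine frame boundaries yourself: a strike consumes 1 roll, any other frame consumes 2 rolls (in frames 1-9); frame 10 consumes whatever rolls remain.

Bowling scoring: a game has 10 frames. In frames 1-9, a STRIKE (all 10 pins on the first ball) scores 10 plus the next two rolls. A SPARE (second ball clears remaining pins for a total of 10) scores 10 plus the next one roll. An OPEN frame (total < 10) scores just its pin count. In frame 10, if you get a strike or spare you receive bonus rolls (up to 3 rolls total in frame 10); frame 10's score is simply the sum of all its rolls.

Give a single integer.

Frame 1: SPARE (2+8=10). 10 + next roll (4) = 14. Cumulative: 14
Frame 2: OPEN (4+4=8). Cumulative: 22
Frame 3: STRIKE. 10 + next two rolls (9+1) = 20. Cumulative: 42
Frame 4: SPARE (9+1=10). 10 + next roll (1) = 11. Cumulative: 53
Frame 5: OPEN (1+2=3). Cumulative: 56
Frame 6: STRIKE. 10 + next two rolls (6+1) = 17. Cumulative: 73
Frame 7: OPEN (6+1=7). Cumulative: 80
Frame 8: OPEN (0+0=0). Cumulative: 80
Frame 9: STRIKE. 10 + next two rolls (10+0) = 20. Cumulative: 100
Frame 10: STRIKE. Sum of all frame-10 rolls (10+0+3) = 13. Cumulative: 113

Answer: 113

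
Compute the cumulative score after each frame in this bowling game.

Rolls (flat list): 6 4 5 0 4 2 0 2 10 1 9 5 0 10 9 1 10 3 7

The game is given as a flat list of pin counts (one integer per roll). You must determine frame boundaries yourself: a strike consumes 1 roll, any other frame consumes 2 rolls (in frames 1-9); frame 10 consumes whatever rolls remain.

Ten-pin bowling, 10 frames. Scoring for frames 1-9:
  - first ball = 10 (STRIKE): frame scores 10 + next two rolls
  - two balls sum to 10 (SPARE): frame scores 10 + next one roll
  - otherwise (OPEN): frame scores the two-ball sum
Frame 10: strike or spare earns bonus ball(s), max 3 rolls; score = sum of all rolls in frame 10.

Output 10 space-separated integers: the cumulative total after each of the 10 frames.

Answer: 15 20 26 28 48 63 68 88 108 128

Derivation:
Frame 1: SPARE (6+4=10). 10 + next roll (5) = 15. Cumulative: 15
Frame 2: OPEN (5+0=5). Cumulative: 20
Frame 3: OPEN (4+2=6). Cumulative: 26
Frame 4: OPEN (0+2=2). Cumulative: 28
Frame 5: STRIKE. 10 + next two rolls (1+9) = 20. Cumulative: 48
Frame 6: SPARE (1+9=10). 10 + next roll (5) = 15. Cumulative: 63
Frame 7: OPEN (5+0=5). Cumulative: 68
Frame 8: STRIKE. 10 + next two rolls (9+1) = 20. Cumulative: 88
Frame 9: SPARE (9+1=10). 10 + next roll (10) = 20. Cumulative: 108
Frame 10: STRIKE. Sum of all frame-10 rolls (10+3+7) = 20. Cumulative: 128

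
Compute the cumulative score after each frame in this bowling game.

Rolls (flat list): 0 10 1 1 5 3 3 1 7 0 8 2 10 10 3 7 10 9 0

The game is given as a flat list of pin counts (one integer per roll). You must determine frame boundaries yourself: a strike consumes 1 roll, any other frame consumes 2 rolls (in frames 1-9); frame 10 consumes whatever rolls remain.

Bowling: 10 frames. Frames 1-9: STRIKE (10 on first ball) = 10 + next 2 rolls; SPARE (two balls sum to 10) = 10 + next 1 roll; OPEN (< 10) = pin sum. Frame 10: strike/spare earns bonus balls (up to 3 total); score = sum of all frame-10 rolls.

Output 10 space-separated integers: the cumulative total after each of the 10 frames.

Answer: 11 13 21 25 32 52 75 95 115 134

Derivation:
Frame 1: SPARE (0+10=10). 10 + next roll (1) = 11. Cumulative: 11
Frame 2: OPEN (1+1=2). Cumulative: 13
Frame 3: OPEN (5+3=8). Cumulative: 21
Frame 4: OPEN (3+1=4). Cumulative: 25
Frame 5: OPEN (7+0=7). Cumulative: 32
Frame 6: SPARE (8+2=10). 10 + next roll (10) = 20. Cumulative: 52
Frame 7: STRIKE. 10 + next two rolls (10+3) = 23. Cumulative: 75
Frame 8: STRIKE. 10 + next two rolls (3+7) = 20. Cumulative: 95
Frame 9: SPARE (3+7=10). 10 + next roll (10) = 20. Cumulative: 115
Frame 10: STRIKE. Sum of all frame-10 rolls (10+9+0) = 19. Cumulative: 134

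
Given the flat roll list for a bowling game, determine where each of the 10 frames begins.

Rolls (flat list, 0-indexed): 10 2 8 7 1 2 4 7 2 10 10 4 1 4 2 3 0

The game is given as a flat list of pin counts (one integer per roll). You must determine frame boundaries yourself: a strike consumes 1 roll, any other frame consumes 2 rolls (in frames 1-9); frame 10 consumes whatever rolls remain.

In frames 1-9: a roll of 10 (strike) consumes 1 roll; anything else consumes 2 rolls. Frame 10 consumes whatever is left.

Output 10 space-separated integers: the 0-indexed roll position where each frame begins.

Answer: 0 1 3 5 7 9 10 11 13 15

Derivation:
Frame 1 starts at roll index 0: roll=10 (strike), consumes 1 roll
Frame 2 starts at roll index 1: rolls=2,8 (sum=10), consumes 2 rolls
Frame 3 starts at roll index 3: rolls=7,1 (sum=8), consumes 2 rolls
Frame 4 starts at roll index 5: rolls=2,4 (sum=6), consumes 2 rolls
Frame 5 starts at roll index 7: rolls=7,2 (sum=9), consumes 2 rolls
Frame 6 starts at roll index 9: roll=10 (strike), consumes 1 roll
Frame 7 starts at roll index 10: roll=10 (strike), consumes 1 roll
Frame 8 starts at roll index 11: rolls=4,1 (sum=5), consumes 2 rolls
Frame 9 starts at roll index 13: rolls=4,2 (sum=6), consumes 2 rolls
Frame 10 starts at roll index 15: 2 remaining rolls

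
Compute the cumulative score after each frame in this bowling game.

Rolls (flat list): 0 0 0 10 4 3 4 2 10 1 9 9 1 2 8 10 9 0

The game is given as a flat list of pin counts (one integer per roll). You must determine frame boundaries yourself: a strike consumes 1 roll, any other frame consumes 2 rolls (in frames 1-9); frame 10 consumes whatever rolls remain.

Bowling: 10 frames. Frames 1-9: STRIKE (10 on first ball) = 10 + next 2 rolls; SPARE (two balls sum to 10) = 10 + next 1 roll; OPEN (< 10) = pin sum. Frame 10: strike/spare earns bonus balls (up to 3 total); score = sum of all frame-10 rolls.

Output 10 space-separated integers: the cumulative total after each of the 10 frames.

Frame 1: OPEN (0+0=0). Cumulative: 0
Frame 2: SPARE (0+10=10). 10 + next roll (4) = 14. Cumulative: 14
Frame 3: OPEN (4+3=7). Cumulative: 21
Frame 4: OPEN (4+2=6). Cumulative: 27
Frame 5: STRIKE. 10 + next two rolls (1+9) = 20. Cumulative: 47
Frame 6: SPARE (1+9=10). 10 + next roll (9) = 19. Cumulative: 66
Frame 7: SPARE (9+1=10). 10 + next roll (2) = 12. Cumulative: 78
Frame 8: SPARE (2+8=10). 10 + next roll (10) = 20. Cumulative: 98
Frame 9: STRIKE. 10 + next two rolls (9+0) = 19. Cumulative: 117
Frame 10: OPEN. Sum of all frame-10 rolls (9+0) = 9. Cumulative: 126

Answer: 0 14 21 27 47 66 78 98 117 126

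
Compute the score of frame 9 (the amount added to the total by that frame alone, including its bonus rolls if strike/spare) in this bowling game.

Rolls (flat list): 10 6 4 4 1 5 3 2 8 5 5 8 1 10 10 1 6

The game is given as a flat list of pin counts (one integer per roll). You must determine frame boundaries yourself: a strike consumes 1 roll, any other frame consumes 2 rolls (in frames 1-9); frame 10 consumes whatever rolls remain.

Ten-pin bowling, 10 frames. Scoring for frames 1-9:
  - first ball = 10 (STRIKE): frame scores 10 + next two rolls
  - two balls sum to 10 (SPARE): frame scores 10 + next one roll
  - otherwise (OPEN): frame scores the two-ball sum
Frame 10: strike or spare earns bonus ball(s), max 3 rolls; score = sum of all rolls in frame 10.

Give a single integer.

Answer: 17

Derivation:
Frame 1: STRIKE. 10 + next two rolls (6+4) = 20. Cumulative: 20
Frame 2: SPARE (6+4=10). 10 + next roll (4) = 14. Cumulative: 34
Frame 3: OPEN (4+1=5). Cumulative: 39
Frame 4: OPEN (5+3=8). Cumulative: 47
Frame 5: SPARE (2+8=10). 10 + next roll (5) = 15. Cumulative: 62
Frame 6: SPARE (5+5=10). 10 + next roll (8) = 18. Cumulative: 80
Frame 7: OPEN (8+1=9). Cumulative: 89
Frame 8: STRIKE. 10 + next two rolls (10+1) = 21. Cumulative: 110
Frame 9: STRIKE. 10 + next two rolls (1+6) = 17. Cumulative: 127
Frame 10: OPEN. Sum of all frame-10 rolls (1+6) = 7. Cumulative: 134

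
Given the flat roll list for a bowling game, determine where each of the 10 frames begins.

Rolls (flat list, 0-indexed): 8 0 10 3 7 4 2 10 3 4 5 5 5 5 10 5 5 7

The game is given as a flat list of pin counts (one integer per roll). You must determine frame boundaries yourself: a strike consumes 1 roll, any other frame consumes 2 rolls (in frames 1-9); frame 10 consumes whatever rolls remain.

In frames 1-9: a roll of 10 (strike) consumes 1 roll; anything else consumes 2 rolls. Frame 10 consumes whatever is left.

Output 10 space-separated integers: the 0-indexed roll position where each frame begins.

Answer: 0 2 3 5 7 8 10 12 14 15

Derivation:
Frame 1 starts at roll index 0: rolls=8,0 (sum=8), consumes 2 rolls
Frame 2 starts at roll index 2: roll=10 (strike), consumes 1 roll
Frame 3 starts at roll index 3: rolls=3,7 (sum=10), consumes 2 rolls
Frame 4 starts at roll index 5: rolls=4,2 (sum=6), consumes 2 rolls
Frame 5 starts at roll index 7: roll=10 (strike), consumes 1 roll
Frame 6 starts at roll index 8: rolls=3,4 (sum=7), consumes 2 rolls
Frame 7 starts at roll index 10: rolls=5,5 (sum=10), consumes 2 rolls
Frame 8 starts at roll index 12: rolls=5,5 (sum=10), consumes 2 rolls
Frame 9 starts at roll index 14: roll=10 (strike), consumes 1 roll
Frame 10 starts at roll index 15: 3 remaining rolls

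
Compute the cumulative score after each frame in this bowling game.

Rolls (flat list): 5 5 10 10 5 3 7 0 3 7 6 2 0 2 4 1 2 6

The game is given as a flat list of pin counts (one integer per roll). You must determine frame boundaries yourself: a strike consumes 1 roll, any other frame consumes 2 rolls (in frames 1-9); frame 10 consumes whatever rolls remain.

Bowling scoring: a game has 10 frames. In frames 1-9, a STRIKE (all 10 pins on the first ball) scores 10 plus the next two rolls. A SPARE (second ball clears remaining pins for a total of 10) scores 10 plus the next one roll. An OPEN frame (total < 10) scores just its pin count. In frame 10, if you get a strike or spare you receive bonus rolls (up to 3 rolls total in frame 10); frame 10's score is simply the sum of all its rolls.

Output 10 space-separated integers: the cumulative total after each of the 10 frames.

Answer: 20 45 63 71 78 94 102 104 109 117

Derivation:
Frame 1: SPARE (5+5=10). 10 + next roll (10) = 20. Cumulative: 20
Frame 2: STRIKE. 10 + next two rolls (10+5) = 25. Cumulative: 45
Frame 3: STRIKE. 10 + next two rolls (5+3) = 18. Cumulative: 63
Frame 4: OPEN (5+3=8). Cumulative: 71
Frame 5: OPEN (7+0=7). Cumulative: 78
Frame 6: SPARE (3+7=10). 10 + next roll (6) = 16. Cumulative: 94
Frame 7: OPEN (6+2=8). Cumulative: 102
Frame 8: OPEN (0+2=2). Cumulative: 104
Frame 9: OPEN (4+1=5). Cumulative: 109
Frame 10: OPEN. Sum of all frame-10 rolls (2+6) = 8. Cumulative: 117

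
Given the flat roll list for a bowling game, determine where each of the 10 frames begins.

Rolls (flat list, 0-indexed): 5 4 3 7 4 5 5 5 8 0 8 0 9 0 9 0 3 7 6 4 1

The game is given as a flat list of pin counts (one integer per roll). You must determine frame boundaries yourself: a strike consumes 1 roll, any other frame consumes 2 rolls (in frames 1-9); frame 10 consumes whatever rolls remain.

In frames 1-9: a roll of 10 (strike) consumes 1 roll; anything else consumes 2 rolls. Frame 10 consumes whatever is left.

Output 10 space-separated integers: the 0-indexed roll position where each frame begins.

Answer: 0 2 4 6 8 10 12 14 16 18

Derivation:
Frame 1 starts at roll index 0: rolls=5,4 (sum=9), consumes 2 rolls
Frame 2 starts at roll index 2: rolls=3,7 (sum=10), consumes 2 rolls
Frame 3 starts at roll index 4: rolls=4,5 (sum=9), consumes 2 rolls
Frame 4 starts at roll index 6: rolls=5,5 (sum=10), consumes 2 rolls
Frame 5 starts at roll index 8: rolls=8,0 (sum=8), consumes 2 rolls
Frame 6 starts at roll index 10: rolls=8,0 (sum=8), consumes 2 rolls
Frame 7 starts at roll index 12: rolls=9,0 (sum=9), consumes 2 rolls
Frame 8 starts at roll index 14: rolls=9,0 (sum=9), consumes 2 rolls
Frame 9 starts at roll index 16: rolls=3,7 (sum=10), consumes 2 rolls
Frame 10 starts at roll index 18: 3 remaining rolls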